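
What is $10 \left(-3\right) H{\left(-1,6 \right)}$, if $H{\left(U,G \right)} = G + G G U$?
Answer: $900$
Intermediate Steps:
$H{\left(U,G \right)} = G + U G^{2}$ ($H{\left(U,G \right)} = G + G^{2} U = G + U G^{2}$)
$10 \left(-3\right) H{\left(-1,6 \right)} = 10 \left(-3\right) 6 \left(1 + 6 \left(-1\right)\right) = - 30 \cdot 6 \left(1 - 6\right) = - 30 \cdot 6 \left(-5\right) = \left(-30\right) \left(-30\right) = 900$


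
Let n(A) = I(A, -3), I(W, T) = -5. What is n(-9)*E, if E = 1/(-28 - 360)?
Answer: 5/388 ≈ 0.012887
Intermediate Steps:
n(A) = -5
E = -1/388 (E = 1/(-388) = -1/388 ≈ -0.0025773)
n(-9)*E = -5*(-1/388) = 5/388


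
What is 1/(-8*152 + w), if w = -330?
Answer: -1/1546 ≈ -0.00064683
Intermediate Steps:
1/(-8*152 + w) = 1/(-8*152 - 330) = 1/(-1216 - 330) = 1/(-1546) = -1/1546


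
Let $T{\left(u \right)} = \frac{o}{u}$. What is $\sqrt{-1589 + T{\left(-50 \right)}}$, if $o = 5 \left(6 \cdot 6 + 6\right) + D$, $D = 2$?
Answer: $\frac{i \sqrt{39831}}{5} \approx 39.915 i$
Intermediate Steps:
$o = 212$ ($o = 5 \left(6 \cdot 6 + 6\right) + 2 = 5 \left(36 + 6\right) + 2 = 5 \cdot 42 + 2 = 210 + 2 = 212$)
$T{\left(u \right)} = \frac{212}{u}$
$\sqrt{-1589 + T{\left(-50 \right)}} = \sqrt{-1589 + \frac{212}{-50}} = \sqrt{-1589 + 212 \left(- \frac{1}{50}\right)} = \sqrt{-1589 - \frac{106}{25}} = \sqrt{- \frac{39831}{25}} = \frac{i \sqrt{39831}}{5}$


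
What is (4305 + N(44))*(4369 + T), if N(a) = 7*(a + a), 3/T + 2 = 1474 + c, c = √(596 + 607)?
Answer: 46559686228405/2165581 - 14763*√1203/2165581 ≈ 2.1500e+7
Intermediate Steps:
c = √1203 ≈ 34.684
T = 3/(1472 + √1203) (T = 3/(-2 + (1474 + √1203)) = 3/(1472 + √1203) ≈ 0.0019911)
N(a) = 14*a (N(a) = 7*(2*a) = 14*a)
(4305 + N(44))*(4369 + T) = (4305 + 14*44)*(4369 + (4416/2165581 - 3*√1203/2165581)) = (4305 + 616)*(9461427805/2165581 - 3*√1203/2165581) = 4921*(9461427805/2165581 - 3*√1203/2165581) = 46559686228405/2165581 - 14763*√1203/2165581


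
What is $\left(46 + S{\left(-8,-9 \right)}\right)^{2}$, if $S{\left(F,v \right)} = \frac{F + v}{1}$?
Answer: $841$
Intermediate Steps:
$S{\left(F,v \right)} = F + v$ ($S{\left(F,v \right)} = \left(F + v\right) 1 = F + v$)
$\left(46 + S{\left(-8,-9 \right)}\right)^{2} = \left(46 - 17\right)^{2} = 29^{2} = 841$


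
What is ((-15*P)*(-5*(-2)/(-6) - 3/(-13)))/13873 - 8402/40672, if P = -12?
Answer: -825975109/3667577264 ≈ -0.22521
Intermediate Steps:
((-15*P)*(-5*(-2)/(-6) - 3/(-13)))/13873 - 8402/40672 = ((-15*(-12))*(-5*(-2)/(-6) - 3/(-13)))/13873 - 8402/40672 = (180*(10*(-1/6) - 3*(-1/13)))*(1/13873) - 8402*1/40672 = (180*(-5/3 + 3/13))*(1/13873) - 4201/20336 = (180*(-56/39))*(1/13873) - 4201/20336 = -3360/13*1/13873 - 4201/20336 = -3360/180349 - 4201/20336 = -825975109/3667577264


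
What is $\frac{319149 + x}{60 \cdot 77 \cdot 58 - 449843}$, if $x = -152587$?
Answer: $- \frac{166562}{181883} \approx -0.91576$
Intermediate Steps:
$\frac{319149 + x}{60 \cdot 77 \cdot 58 - 449843} = \frac{319149 - 152587}{60 \cdot 77 \cdot 58 - 449843} = \frac{166562}{4620 \cdot 58 - 449843} = \frac{166562}{267960 - 449843} = \frac{166562}{-181883} = 166562 \left(- \frac{1}{181883}\right) = - \frac{166562}{181883}$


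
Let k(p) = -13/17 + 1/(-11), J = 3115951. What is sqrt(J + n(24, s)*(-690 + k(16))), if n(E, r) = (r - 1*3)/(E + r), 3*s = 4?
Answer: 3*sqrt(17482552907754)/7106 ≈ 1765.2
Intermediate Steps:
k(p) = -160/187 (k(p) = -13*1/17 + 1*(-1/11) = -13/17 - 1/11 = -160/187)
s = 4/3 (s = (1/3)*4 = 4/3 ≈ 1.3333)
n(E, r) = (-3 + r)/(E + r) (n(E, r) = (r - 3)/(E + r) = (-3 + r)/(E + r))
sqrt(J + n(24, s)*(-690 + k(16))) = sqrt(3115951 + ((-3 + 4/3)/(24 + 4/3))*(-690 - 160/187)) = sqrt(3115951 + (-5/3/(76/3))*(-129190/187)) = sqrt(3115951 + ((3/76)*(-5/3))*(-129190/187)) = sqrt(3115951 - 5/76*(-129190/187)) = sqrt(3115951 + 322975/7106) = sqrt(22142270781/7106) = 3*sqrt(17482552907754)/7106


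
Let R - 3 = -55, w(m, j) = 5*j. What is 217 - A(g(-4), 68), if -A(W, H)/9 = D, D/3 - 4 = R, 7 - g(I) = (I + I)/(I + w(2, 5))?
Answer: -1079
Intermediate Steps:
g(I) = 7 - 2*I/(25 + I) (g(I) = 7 - (I + I)/(I + 5*5) = 7 - 2*I/(I + 25) = 7 - 2*I/(25 + I))
R = -52 (R = 3 - 55 = -52)
D = -144 (D = 12 + 3*(-52) = 12 - 156 = -144)
A(W, H) = 1296 (A(W, H) = -9*(-144) = 1296)
217 - A(g(-4), 68) = 217 - 1*1296 = 217 - 1296 = -1079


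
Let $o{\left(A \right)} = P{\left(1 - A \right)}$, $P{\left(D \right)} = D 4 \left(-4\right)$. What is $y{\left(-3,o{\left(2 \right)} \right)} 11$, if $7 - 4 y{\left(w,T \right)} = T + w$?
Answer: $- \frac{33}{2} \approx -16.5$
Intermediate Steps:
$P{\left(D \right)} = - 16 D$ ($P{\left(D \right)} = 4 D \left(-4\right) = - 16 D$)
$o{\left(A \right)} = -16 + 16 A$ ($o{\left(A \right)} = - 16 \left(1 - A\right) = -16 + 16 A$)
$y{\left(w,T \right)} = \frac{7}{4} - \frac{T}{4} - \frac{w}{4}$ ($y{\left(w,T \right)} = \frac{7}{4} - \frac{T + w}{4} = \frac{7}{4} - \left(\frac{T}{4} + \frac{w}{4}\right) = \frac{7}{4} - \frac{T}{4} - \frac{w}{4}$)
$y{\left(-3,o{\left(2 \right)} \right)} 11 = \left(\frac{7}{4} - \frac{-16 + 16 \cdot 2}{4} - - \frac{3}{4}\right) 11 = \left(\frac{7}{4} - \frac{-16 + 32}{4} + \frac{3}{4}\right) 11 = \left(\frac{7}{4} - 4 + \frac{3}{4}\right) 11 = \left(- \frac{3}{2}\right) 11 = - \frac{33}{2}$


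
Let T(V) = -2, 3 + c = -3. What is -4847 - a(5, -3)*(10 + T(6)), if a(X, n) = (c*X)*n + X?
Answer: -5607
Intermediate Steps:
c = -6 (c = -3 - 3 = -6)
a(X, n) = X - 6*X*n (a(X, n) = (-6*X)*n + X = -6*X*n + X = X - 6*X*n)
-4847 - a(5, -3)*(10 + T(6)) = -4847 - 5*(1 - 6*(-3))*(10 - 2) = -4847 - 5*(1 + 18)*8 = -4847 - 5*19*8 = -4847 - 95*8 = -4847 - 1*760 = -4847 - 760 = -5607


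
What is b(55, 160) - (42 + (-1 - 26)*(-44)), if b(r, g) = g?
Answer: -1070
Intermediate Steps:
b(55, 160) - (42 + (-1 - 26)*(-44)) = 160 - (42 + (-1 - 26)*(-44)) = 160 - (42 - 27*(-44)) = 160 - (42 + 1188) = 160 - 1*1230 = 160 - 1230 = -1070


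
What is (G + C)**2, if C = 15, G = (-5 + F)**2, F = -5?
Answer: 13225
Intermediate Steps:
G = 100 (G = (-5 - 5)**2 = (-10)**2 = 100)
(G + C)**2 = (100 + 15)**2 = 115**2 = 13225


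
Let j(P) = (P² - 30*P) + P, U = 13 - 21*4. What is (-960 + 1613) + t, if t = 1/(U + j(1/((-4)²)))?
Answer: 12171011/18639 ≈ 652.99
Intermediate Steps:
U = -71 (U = 13 - 84 = -71)
j(P) = P² - 29*P
t = -256/18639 (t = 1/(-71 + (-29 + 1/((-4)²))/((-4)²)) = 1/(-71 + (-29 + 1/16)/16) = 1/(-71 + (1/16)*(-463/16)) = 1/(-71 - 463/256) = 1/(-18639/256) = -256/18639 ≈ -0.013735)
(-960 + 1613) + t = (-960 + 1613) - 256/18639 = 653 - 256/18639 = 12171011/18639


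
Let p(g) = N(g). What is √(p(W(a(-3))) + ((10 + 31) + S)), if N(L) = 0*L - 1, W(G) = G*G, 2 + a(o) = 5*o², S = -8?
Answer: 4*√2 ≈ 5.6569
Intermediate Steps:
a(o) = -2 + 5*o²
W(G) = G²
N(L) = -1 (N(L) = 0 - 1 = -1)
p(g) = -1
√(p(W(a(-3))) + ((10 + 31) + S)) = √(-1 + ((10 + 31) - 8)) = √(-1 + (41 - 8)) = √(-1 + 33) = √32 = 4*√2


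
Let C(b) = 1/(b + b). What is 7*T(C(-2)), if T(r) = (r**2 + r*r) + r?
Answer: -7/8 ≈ -0.87500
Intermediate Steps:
C(b) = 1/(2*b)
T(r) = r + 2*r**2 (T(r) = (r**2 + r**2) + r = 2*r**2 + r = r + 2*r**2)
7*T(C(-2)) = 7*(((1/2)/(-2))*(1 + 2*((1/2)/(-2)))) = 7*(((1/2)*(-1/2))*(1 + 2*((1/2)*(-1/2)))) = 7*(-(1 + 2*(-1/4))/4) = 7*(-(1 - 1/2)/4) = 7*(-1/4*1/2) = 7*(-1/8) = -7/8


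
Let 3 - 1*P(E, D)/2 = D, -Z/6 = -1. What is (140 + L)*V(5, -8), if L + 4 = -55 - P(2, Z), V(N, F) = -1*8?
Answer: -696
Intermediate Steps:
Z = 6 (Z = -6*(-1) = 6)
V(N, F) = -8
P(E, D) = 6 - 2*D
L = -53 (L = -4 + (-55 - (6 - 2*6)) = -4 + (-55 - (6 - 12)) = -4 + (-55 - 1*(-6)) = -4 + (-55 + 6) = -4 - 49 = -53)
(140 + L)*V(5, -8) = (140 - 53)*(-8) = 87*(-8) = -696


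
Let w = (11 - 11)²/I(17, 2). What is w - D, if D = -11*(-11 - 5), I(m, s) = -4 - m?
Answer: -176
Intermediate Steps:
D = 176 (D = -11*(-16) = 176)
w = 0 (w = (11 - 11)²/(-4 - 1*17) = 0²/(-4 - 17) = 0/(-21) = 0*(-1/21) = 0)
w - D = 0 - 1*176 = 0 - 176 = -176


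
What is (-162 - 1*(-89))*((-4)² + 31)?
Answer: -3431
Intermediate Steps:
(-162 - 1*(-89))*((-4)² + 31) = (-162 + 89)*(16 + 31) = -73*47 = -3431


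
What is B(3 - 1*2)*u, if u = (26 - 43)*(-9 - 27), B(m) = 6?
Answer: 3672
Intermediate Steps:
u = 612 (u = -17*(-36) = 612)
B(3 - 1*2)*u = 6*612 = 3672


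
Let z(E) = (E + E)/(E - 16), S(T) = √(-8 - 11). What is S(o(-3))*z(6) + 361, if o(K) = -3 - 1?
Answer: 361 - 6*I*√19/5 ≈ 361.0 - 5.2307*I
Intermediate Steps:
o(K) = -4
S(T) = I*√19 (S(T) = √(-19) = I*√19)
z(E) = 2*E/(-16 + E) (z(E) = (2*E)/(-16 + E) = 2*E/(-16 + E))
S(o(-3))*z(6) + 361 = (I*√19)*(2*6/(-16 + 6)) + 361 = (I*√19)*(2*6/(-10)) + 361 = (I*√19)*(2*6*(-⅒)) + 361 = (I*√19)*(-6/5) + 361 = -6*I*√19/5 + 361 = 361 - 6*I*√19/5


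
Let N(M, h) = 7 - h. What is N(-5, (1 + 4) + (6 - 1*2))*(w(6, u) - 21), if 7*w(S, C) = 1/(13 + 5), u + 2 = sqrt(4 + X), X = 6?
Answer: 2645/63 ≈ 41.984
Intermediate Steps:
u = -2 + sqrt(10) (u = -2 + sqrt(4 + 6) = -2 + sqrt(10) ≈ 1.1623)
w(S, C) = 1/126 (w(S, C) = 1/(7*(13 + 5)) = (1/7)/18 = (1/7)*(1/18) = 1/126)
N(-5, (1 + 4) + (6 - 1*2))*(w(6, u) - 21) = (7 - ((1 + 4) + (6 - 1*2)))*(1/126 - 21) = (7 - (5 + (6 - 2)))*(-2645/126) = (7 - (5 + 4))*(-2645/126) = (7 - 1*9)*(-2645/126) = (7 - 9)*(-2645/126) = -2*(-2645/126) = 2645/63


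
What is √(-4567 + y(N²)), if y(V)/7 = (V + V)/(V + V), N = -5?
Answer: 4*I*√285 ≈ 67.528*I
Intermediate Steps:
y(V) = 7 (y(V) = 7*((V + V)/(V + V)) = 7*((2*V)/((2*V))) = 7*((2*V)*(1/(2*V))) = 7*1 = 7)
√(-4567 + y(N²)) = √(-4567 + 7) = √(-4560) = 4*I*√285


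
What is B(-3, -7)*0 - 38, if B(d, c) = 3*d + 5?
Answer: -38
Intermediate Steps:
B(d, c) = 5 + 3*d
B(-3, -7)*0 - 38 = (5 + 3*(-3))*0 - 38 = (5 - 9)*0 - 38 = -4*0 - 38 = 0 - 38 = -38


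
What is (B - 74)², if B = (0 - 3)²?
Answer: 4225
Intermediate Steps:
B = 9 (B = (-3)² = 9)
(B - 74)² = (9 - 74)² = (-65)² = 4225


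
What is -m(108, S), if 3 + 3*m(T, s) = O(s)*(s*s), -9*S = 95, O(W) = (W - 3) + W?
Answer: 1960612/2187 ≈ 896.48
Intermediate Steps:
O(W) = -3 + 2*W (O(W) = (-3 + W) + W = -3 + 2*W)
S = -95/9 (S = -⅑*95 = -95/9 ≈ -10.556)
m(T, s) = -1 + s²*(-3 + 2*s)/3 (m(T, s) = -1 + ((-3 + 2*s)*(s*s))/3 = -1 + ((-3 + 2*s)*s²)/3 = -1 + (s²*(-3 + 2*s))/3 = -1 + s²*(-3 + 2*s)/3)
-m(108, S) = -(-1 + (-95/9)²*(-3 + 2*(-95/9))/3) = -(-1 + (⅓)*(9025/81)*(-3 - 190/9)) = -(-1 + (⅓)*(9025/81)*(-217/9)) = -(-1 - 1958425/2187) = -1*(-1960612/2187) = 1960612/2187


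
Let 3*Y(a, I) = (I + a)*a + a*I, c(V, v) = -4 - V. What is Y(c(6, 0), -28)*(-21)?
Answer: -4620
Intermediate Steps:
Y(a, I) = I*a/3 + a*(I + a)/3 (Y(a, I) = ((I + a)*a + a*I)/3 = (a*(I + a) + I*a)/3 = (I*a + a*(I + a))/3 = I*a/3 + a*(I + a)/3)
Y(c(6, 0), -28)*(-21) = ((-4 - 1*6)*((-4 - 1*6) + 2*(-28))/3)*(-21) = ((-4 - 6)*((-4 - 6) - 56)/3)*(-21) = ((1/3)*(-10)*(-10 - 56))*(-21) = ((1/3)*(-10)*(-66))*(-21) = 220*(-21) = -4620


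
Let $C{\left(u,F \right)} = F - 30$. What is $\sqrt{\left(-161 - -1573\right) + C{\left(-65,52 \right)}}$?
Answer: $\sqrt{1434} \approx 37.868$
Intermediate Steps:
$C{\left(u,F \right)} = -30 + F$
$\sqrt{\left(-161 - -1573\right) + C{\left(-65,52 \right)}} = \sqrt{\left(-161 - -1573\right) + \left(-30 + 52\right)} = \sqrt{\left(-161 + 1573\right) + 22} = \sqrt{1412 + 22} = \sqrt{1434}$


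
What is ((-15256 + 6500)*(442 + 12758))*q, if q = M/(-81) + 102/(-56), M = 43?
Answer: 51384586000/189 ≈ 2.7188e+8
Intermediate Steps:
q = -5335/2268 (q = 43/(-81) + 102/(-56) = 43*(-1/81) + 102*(-1/56) = -43/81 - 51/28 = -5335/2268 ≈ -2.3523)
((-15256 + 6500)*(442 + 12758))*q = ((-15256 + 6500)*(442 + 12758))*(-5335/2268) = -8756*13200*(-5335/2268) = -115579200*(-5335/2268) = 51384586000/189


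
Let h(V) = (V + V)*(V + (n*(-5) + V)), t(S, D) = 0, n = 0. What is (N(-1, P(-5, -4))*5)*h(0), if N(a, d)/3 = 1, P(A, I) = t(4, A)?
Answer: 0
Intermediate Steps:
P(A, I) = 0
N(a, d) = 3 (N(a, d) = 3*1 = 3)
h(V) = 4*V² (h(V) = (V + V)*(V + (0*(-5) + V)) = (2*V)*(V + (0 + V)) = (2*V)*(V + V) = (2*V)*(2*V) = 4*V²)
(N(-1, P(-5, -4))*5)*h(0) = (3*5)*(4*0²) = 15*(4*0) = 15*0 = 0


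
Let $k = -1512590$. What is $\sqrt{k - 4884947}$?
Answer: $i \sqrt{6397537} \approx 2529.3 i$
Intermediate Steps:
$\sqrt{k - 4884947} = \sqrt{-1512590 - 4884947} = \sqrt{-6397537} = i \sqrt{6397537}$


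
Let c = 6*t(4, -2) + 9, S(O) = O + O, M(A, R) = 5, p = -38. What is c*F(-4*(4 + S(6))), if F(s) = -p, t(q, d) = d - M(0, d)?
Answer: -1254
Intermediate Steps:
S(O) = 2*O
t(q, d) = -5 + d (t(q, d) = d - 1*5 = d - 5 = -5 + d)
F(s) = 38 (F(s) = -1*(-38) = 38)
c = -33 (c = 6*(-5 - 2) + 9 = 6*(-7) + 9 = -42 + 9 = -33)
c*F(-4*(4 + S(6))) = -33*38 = -1254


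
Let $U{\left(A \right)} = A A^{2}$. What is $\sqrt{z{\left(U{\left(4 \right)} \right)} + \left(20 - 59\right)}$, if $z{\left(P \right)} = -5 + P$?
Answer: $2 \sqrt{5} \approx 4.4721$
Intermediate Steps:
$U{\left(A \right)} = A^{3}$
$\sqrt{z{\left(U{\left(4 \right)} \right)} + \left(20 - 59\right)} = \sqrt{\left(-5 + 4^{3}\right) + \left(20 - 59\right)} = \sqrt{\left(-5 + 64\right) - 39} = \sqrt{59 - 39} = \sqrt{20} = 2 \sqrt{5}$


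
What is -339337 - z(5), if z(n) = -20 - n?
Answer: -339312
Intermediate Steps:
-339337 - z(5) = -339337 - (-20 - 1*5) = -339337 - (-20 - 5) = -339337 - 1*(-25) = -339337 + 25 = -339312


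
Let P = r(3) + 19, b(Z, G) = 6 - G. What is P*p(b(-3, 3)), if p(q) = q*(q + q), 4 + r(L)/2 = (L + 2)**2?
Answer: 1098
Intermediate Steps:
r(L) = -8 + 2*(2 + L)**2 (r(L) = -8 + 2*(L + 2)**2 = -8 + 2*(2 + L)**2)
p(q) = 2*q**2 (p(q) = q*(2*q) = 2*q**2)
P = 61 (P = 2*3*(4 + 3) + 19 = 2*3*7 + 19 = 42 + 19 = 61)
P*p(b(-3, 3)) = 61*(2*(6 - 1*3)**2) = 61*(2*(6 - 3)**2) = 61*(2*3**2) = 61*(2*9) = 61*18 = 1098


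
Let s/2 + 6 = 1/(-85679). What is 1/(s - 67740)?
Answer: -85679/5804923610 ≈ -1.4760e-5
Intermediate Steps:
s = -1028150/85679 (s = -12 + 2/(-85679) = -12 + 2*(-1/85679) = -12 - 2/85679 = -1028150/85679 ≈ -12.000)
1/(s - 67740) = 1/(-1028150/85679 - 67740) = 1/(-5804923610/85679) = -85679/5804923610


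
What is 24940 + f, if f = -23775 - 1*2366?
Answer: -1201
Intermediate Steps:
f = -26141 (f = -23775 - 2366 = -26141)
24940 + f = 24940 - 26141 = -1201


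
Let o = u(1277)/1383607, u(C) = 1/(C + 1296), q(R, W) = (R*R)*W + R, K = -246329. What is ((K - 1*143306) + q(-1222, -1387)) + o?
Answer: -7374852834963245414/3560020811 ≈ -2.0716e+9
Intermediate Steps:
q(R, W) = R + W*R² (q(R, W) = R²*W + R = W*R² + R = R + W*R²)
u(C) = 1/(1296 + C)
o = 1/3560020811 (o = 1/((1296 + 1277)*1383607) = (1/1383607)/2573 = (1/2573)*(1/1383607) = 1/3560020811 ≈ 2.8090e-10)
((K - 1*143306) + q(-1222, -1387)) + o = ((-246329 - 1*143306) - 1222*(1 - 1222*(-1387))) + 1/3560020811 = ((-246329 - 143306) - 1222*(1 + 1694914)) + 1/3560020811 = (-389635 - 1222*1694915) + 1/3560020811 = (-389635 - 2071186130) + 1/3560020811 = -2071575765 + 1/3560020811 = -7374852834963245414/3560020811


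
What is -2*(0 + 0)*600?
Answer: 0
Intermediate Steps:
-2*(0 + 0)*600 = -2*0*600 = 0*600 = 0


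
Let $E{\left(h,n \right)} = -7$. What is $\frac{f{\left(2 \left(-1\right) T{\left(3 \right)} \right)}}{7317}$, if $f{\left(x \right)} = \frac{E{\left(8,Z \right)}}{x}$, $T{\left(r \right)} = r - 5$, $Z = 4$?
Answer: $- \frac{7}{29268} \approx -0.00023917$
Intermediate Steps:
$T{\left(r \right)} = -5 + r$ ($T{\left(r \right)} = r - 5 = -5 + r$)
$f{\left(x \right)} = - \frac{7}{x}$
$\frac{f{\left(2 \left(-1\right) T{\left(3 \right)} \right)}}{7317} = \frac{\left(-7\right) \frac{1}{2 \left(-1\right) \left(-5 + 3\right)}}{7317} = - \frac{7}{\left(-2\right) \left(-2\right)} \frac{1}{7317} = - \frac{7}{4} \cdot \frac{1}{7317} = \left(-7\right) \frac{1}{4} \cdot \frac{1}{7317} = \left(- \frac{7}{4}\right) \frac{1}{7317} = - \frac{7}{29268}$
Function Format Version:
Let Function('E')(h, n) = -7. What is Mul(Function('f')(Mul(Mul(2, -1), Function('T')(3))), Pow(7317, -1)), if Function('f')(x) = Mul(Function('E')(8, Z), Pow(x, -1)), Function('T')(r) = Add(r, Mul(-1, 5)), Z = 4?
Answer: Rational(-7, 29268) ≈ -0.00023917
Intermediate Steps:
Function('T')(r) = Add(-5, r) (Function('T')(r) = Add(r, -5) = Add(-5, r))
Function('f')(x) = Mul(-7, Pow(x, -1))
Mul(Function('f')(Mul(Mul(2, -1), Function('T')(3))), Pow(7317, -1)) = Mul(Mul(-7, Pow(Mul(Mul(2, -1), Add(-5, 3)), -1)), Pow(7317, -1)) = Mul(Mul(-7, Pow(Mul(-2, -2), -1)), Rational(1, 7317)) = Mul(Mul(-7, Pow(4, -1)), Rational(1, 7317)) = Mul(Mul(-7, Rational(1, 4)), Rational(1, 7317)) = Mul(Rational(-7, 4), Rational(1, 7317)) = Rational(-7, 29268)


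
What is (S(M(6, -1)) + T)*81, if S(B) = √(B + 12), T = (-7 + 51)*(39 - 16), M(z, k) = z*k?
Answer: 81972 + 81*√6 ≈ 82170.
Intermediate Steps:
M(z, k) = k*z
T = 1012 (T = 44*23 = 1012)
S(B) = √(12 + B)
(S(M(6, -1)) + T)*81 = (√(12 - 1*6) + 1012)*81 = (√(12 - 6) + 1012)*81 = (√6 + 1012)*81 = (1012 + √6)*81 = 81972 + 81*√6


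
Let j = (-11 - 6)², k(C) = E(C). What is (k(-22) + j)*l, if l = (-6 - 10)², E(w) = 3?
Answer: 74752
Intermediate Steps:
k(C) = 3
j = 289 (j = (-17)² = 289)
l = 256 (l = (-16)² = 256)
(k(-22) + j)*l = (3 + 289)*256 = 292*256 = 74752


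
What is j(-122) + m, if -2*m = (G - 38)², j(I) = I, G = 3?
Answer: -1469/2 ≈ -734.50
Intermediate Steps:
m = -1225/2 (m = -(3 - 38)²/2 = -½*(-35)² = -½*1225 = -1225/2 ≈ -612.50)
j(-122) + m = -122 - 1225/2 = -1469/2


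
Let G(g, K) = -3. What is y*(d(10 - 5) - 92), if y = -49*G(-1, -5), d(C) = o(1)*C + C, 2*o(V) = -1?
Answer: -26313/2 ≈ -13157.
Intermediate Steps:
o(V) = -1/2 (o(V) = (1/2)*(-1) = -1/2)
d(C) = C/2 (d(C) = -C/2 + C = C/2)
y = 147 (y = -49*(-3) = 147)
y*(d(10 - 5) - 92) = 147*((10 - 5)/2 - 92) = 147*((1/2)*5 - 92) = 147*(5/2 - 92) = 147*(-179/2) = -26313/2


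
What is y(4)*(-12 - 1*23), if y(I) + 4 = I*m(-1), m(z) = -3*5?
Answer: 2240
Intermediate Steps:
m(z) = -15
y(I) = -4 - 15*I (y(I) = -4 + I*(-15) = -4 - 15*I)
y(4)*(-12 - 1*23) = (-4 - 15*4)*(-12 - 1*23) = (-4 - 60)*(-12 - 23) = -64*(-35) = 2240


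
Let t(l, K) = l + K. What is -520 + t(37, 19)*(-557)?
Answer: -31712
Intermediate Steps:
t(l, K) = K + l
-520 + t(37, 19)*(-557) = -520 + (19 + 37)*(-557) = -520 + 56*(-557) = -520 - 31192 = -31712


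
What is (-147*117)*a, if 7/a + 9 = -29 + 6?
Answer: 120393/32 ≈ 3762.3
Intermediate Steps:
a = -7/32 (a = 7/(-9 + (-29 + 6)) = 7/(-9 - 23) = 7/(-32) = 7*(-1/32) = -7/32 ≈ -0.21875)
(-147*117)*a = -147*117*(-7/32) = -17199*(-7/32) = 120393/32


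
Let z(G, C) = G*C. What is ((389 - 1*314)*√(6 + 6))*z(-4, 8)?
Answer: -4800*√3 ≈ -8313.8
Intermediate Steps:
z(G, C) = C*G
((389 - 1*314)*√(6 + 6))*z(-4, 8) = ((389 - 1*314)*√(6 + 6))*(8*(-4)) = ((389 - 314)*√12)*(-32) = (75*(2*√3))*(-32) = (150*√3)*(-32) = -4800*√3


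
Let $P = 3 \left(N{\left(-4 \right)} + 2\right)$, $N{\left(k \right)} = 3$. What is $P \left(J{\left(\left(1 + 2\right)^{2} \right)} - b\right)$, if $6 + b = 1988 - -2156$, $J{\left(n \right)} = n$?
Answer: $-61935$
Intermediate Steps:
$b = 4138$ ($b = -6 + \left(1988 - -2156\right) = -6 + \left(1988 + 2156\right) = -6 + 4144 = 4138$)
$P = 15$ ($P = 3 \left(3 + 2\right) = 3 \cdot 5 = 15$)
$P \left(J{\left(\left(1 + 2\right)^{2} \right)} - b\right) = 15 \left(\left(1 + 2\right)^{2} - 4138\right) = 15 \left(3^{2} - 4138\right) = 15 \left(9 - 4138\right) = 15 \left(-4129\right) = -61935$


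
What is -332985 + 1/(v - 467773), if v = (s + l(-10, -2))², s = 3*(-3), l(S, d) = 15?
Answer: -155749404946/467737 ≈ -3.3299e+5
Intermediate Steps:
s = -9
v = 36 (v = (-9 + 15)² = 6² = 36)
-332985 + 1/(v - 467773) = -332985 + 1/(36 - 467773) = -332985 + 1/(-467737) = -332985 - 1/467737 = -155749404946/467737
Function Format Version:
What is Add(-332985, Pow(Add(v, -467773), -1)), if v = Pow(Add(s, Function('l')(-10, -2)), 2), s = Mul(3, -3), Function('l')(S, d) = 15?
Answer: Rational(-155749404946, 467737) ≈ -3.3299e+5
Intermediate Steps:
s = -9
v = 36 (v = Pow(Add(-9, 15), 2) = Pow(6, 2) = 36)
Add(-332985, Pow(Add(v, -467773), -1)) = Add(-332985, Pow(Add(36, -467773), -1)) = Add(-332985, Pow(-467737, -1)) = Add(-332985, Rational(-1, 467737)) = Rational(-155749404946, 467737)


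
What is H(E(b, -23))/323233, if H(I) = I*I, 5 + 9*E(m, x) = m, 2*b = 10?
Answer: 0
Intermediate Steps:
b = 5 (b = (½)*10 = 5)
E(m, x) = -5/9 + m/9
H(I) = I²
H(E(b, -23))/323233 = (-5/9 + (⅑)*5)²/323233 = (-5/9 + 5/9)²*(1/323233) = 0²*(1/323233) = 0*(1/323233) = 0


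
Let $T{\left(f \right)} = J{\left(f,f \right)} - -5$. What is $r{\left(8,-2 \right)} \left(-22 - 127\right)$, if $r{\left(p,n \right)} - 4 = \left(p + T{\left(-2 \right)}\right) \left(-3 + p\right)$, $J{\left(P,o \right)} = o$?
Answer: $-8791$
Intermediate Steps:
$T{\left(f \right)} = 5 + f$ ($T{\left(f \right)} = f - -5 = f + 5 = 5 + f$)
$r{\left(p,n \right)} = 4 + \left(-3 + p\right) \left(3 + p\right)$ ($r{\left(p,n \right)} = 4 + \left(p + \left(5 - 2\right)\right) \left(-3 + p\right) = 4 + \left(p + 3\right) \left(-3 + p\right) = 4 + \left(3 + p\right) \left(-3 + p\right) = 4 + \left(-3 + p\right) \left(3 + p\right)$)
$r{\left(8,-2 \right)} \left(-22 - 127\right) = \left(-5 + 8^{2}\right) \left(-22 - 127\right) = \left(-5 + 64\right) \left(-149\right) = 59 \left(-149\right) = -8791$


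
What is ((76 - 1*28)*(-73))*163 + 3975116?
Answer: 3403964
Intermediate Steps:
((76 - 1*28)*(-73))*163 + 3975116 = ((76 - 28)*(-73))*163 + 3975116 = (48*(-73))*163 + 3975116 = -3504*163 + 3975116 = -571152 + 3975116 = 3403964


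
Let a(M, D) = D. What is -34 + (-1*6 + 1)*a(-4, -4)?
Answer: -14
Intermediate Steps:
-34 + (-1*6 + 1)*a(-4, -4) = -34 + (-1*6 + 1)*(-4) = -34 + (-6 + 1)*(-4) = -34 - 5*(-4) = -34 + 20 = -14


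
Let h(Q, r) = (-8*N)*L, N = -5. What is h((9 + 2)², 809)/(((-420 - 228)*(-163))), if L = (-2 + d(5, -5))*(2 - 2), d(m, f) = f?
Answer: 0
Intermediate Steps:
L = 0 (L = (-2 - 5)*(2 - 2) = -7*0 = 0)
h(Q, r) = 0 (h(Q, r) = -8*(-5)*0 = 40*0 = 0)
h((9 + 2)², 809)/(((-420 - 228)*(-163))) = 0/(((-420 - 228)*(-163))) = 0/((-648*(-163))) = 0/105624 = 0*(1/105624) = 0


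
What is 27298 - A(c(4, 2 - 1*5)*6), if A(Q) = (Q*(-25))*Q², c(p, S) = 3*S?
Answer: -3909302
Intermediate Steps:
A(Q) = -25*Q³ (A(Q) = (-25*Q)*Q² = -25*Q³)
27298 - A(c(4, 2 - 1*5)*6) = 27298 - (-25)*((3*(2 - 1*5))*6)³ = 27298 - (-25)*((3*(2 - 5))*6)³ = 27298 - (-25)*((3*(-3))*6)³ = 27298 - (-25)*(-9*6)³ = 27298 - (-25)*(-54)³ = 27298 - (-25)*(-157464) = 27298 - 1*3936600 = 27298 - 3936600 = -3909302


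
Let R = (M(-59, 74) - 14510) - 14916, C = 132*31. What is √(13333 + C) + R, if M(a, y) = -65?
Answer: -29491 + 5*√697 ≈ -29359.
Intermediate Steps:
C = 4092
R = -29491 (R = (-65 - 14510) - 14916 = -14575 - 14916 = -29491)
√(13333 + C) + R = √(13333 + 4092) - 29491 = √17425 - 29491 = 5*√697 - 29491 = -29491 + 5*√697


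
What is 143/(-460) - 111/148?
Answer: -122/115 ≈ -1.0609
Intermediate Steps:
143/(-460) - 111/148 = 143*(-1/460) - 111*1/148 = -143/460 - ¾ = -122/115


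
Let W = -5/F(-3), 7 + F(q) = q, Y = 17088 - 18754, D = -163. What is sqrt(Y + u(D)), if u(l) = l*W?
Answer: I*sqrt(6990)/2 ≈ 41.803*I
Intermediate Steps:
Y = -1666
F(q) = -7 + q
W = 1/2 (W = -5/(-7 - 3) = -5/(-10) = -5*(-1/10) = 1/2 ≈ 0.50000)
u(l) = l/2 (u(l) = l*(1/2) = l/2)
sqrt(Y + u(D)) = sqrt(-1666 + (1/2)*(-163)) = sqrt(-1666 - 163/2) = sqrt(-3495/2) = I*sqrt(6990)/2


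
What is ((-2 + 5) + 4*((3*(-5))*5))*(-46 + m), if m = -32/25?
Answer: 351054/25 ≈ 14042.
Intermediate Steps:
m = -32/25 (m = -32*1/25 = -32/25 ≈ -1.2800)
((-2 + 5) + 4*((3*(-5))*5))*(-46 + m) = ((-2 + 5) + 4*((3*(-5))*5))*(-46 - 32/25) = (3 + 4*(-15*5))*(-1182/25) = (3 + 4*(-75))*(-1182/25) = (3 - 300)*(-1182/25) = -297*(-1182/25) = 351054/25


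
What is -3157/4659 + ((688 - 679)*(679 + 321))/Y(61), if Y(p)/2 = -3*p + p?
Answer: -10675327/284199 ≈ -37.563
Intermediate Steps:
Y(p) = -4*p (Y(p) = 2*(-3*p + p) = 2*(-2*p) = -4*p)
-3157/4659 + ((688 - 679)*(679 + 321))/Y(61) = -3157/4659 + ((688 - 679)*(679 + 321))/((-4*61)) = -3157*1/4659 + (9*1000)/(-244) = -3157/4659 + 9000*(-1/244) = -3157/4659 - 2250/61 = -10675327/284199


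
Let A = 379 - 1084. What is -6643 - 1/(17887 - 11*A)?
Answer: -170339807/25642 ≈ -6643.0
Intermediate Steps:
A = -705
-6643 - 1/(17887 - 11*A) = -6643 - 1/(17887 - 11*(-705)) = -6643 - 1/(17887 + 7755) = -6643 - 1/25642 = -170339807/25642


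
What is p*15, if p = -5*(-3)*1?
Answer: 225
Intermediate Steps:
p = 15 (p = 15*1 = 15)
p*15 = 15*15 = 225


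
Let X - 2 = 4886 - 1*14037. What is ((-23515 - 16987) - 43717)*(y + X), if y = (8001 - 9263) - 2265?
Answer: 1067560044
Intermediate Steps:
X = -9149 (X = 2 + (4886 - 1*14037) = 2 + (4886 - 14037) = 2 - 9151 = -9149)
y = -3527 (y = -1262 - 2265 = -3527)
((-23515 - 16987) - 43717)*(y + X) = ((-23515 - 16987) - 43717)*(-3527 - 9149) = (-40502 - 43717)*(-12676) = -84219*(-12676) = 1067560044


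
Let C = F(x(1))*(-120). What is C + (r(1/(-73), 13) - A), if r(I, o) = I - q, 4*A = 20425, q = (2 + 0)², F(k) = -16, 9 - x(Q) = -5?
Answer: -931557/292 ≈ -3190.3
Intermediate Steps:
x(Q) = 14 (x(Q) = 9 - 1*(-5) = 9 + 5 = 14)
q = 4 (q = 2² = 4)
A = 20425/4 (A = (¼)*20425 = 20425/4 ≈ 5106.3)
C = 1920 (C = -16*(-120) = 1920)
r(I, o) = -4 + I (r(I, o) = I - 1*4 = I - 4 = -4 + I)
C + (r(1/(-73), 13) - A) = 1920 + ((-4 + 1/(-73)) - 1*20425/4) = 1920 + ((-4 - 1/73) - 20425/4) = 1920 + (-293/73 - 20425/4) = 1920 - 1492197/292 = -931557/292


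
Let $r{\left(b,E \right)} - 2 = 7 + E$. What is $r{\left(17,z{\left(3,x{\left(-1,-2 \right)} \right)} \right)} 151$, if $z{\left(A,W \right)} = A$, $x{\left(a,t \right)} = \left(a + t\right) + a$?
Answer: $1812$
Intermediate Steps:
$x{\left(a,t \right)} = t + 2 a$
$r{\left(b,E \right)} = 9 + E$ ($r{\left(b,E \right)} = 2 + \left(7 + E\right) = 9 + E$)
$r{\left(17,z{\left(3,x{\left(-1,-2 \right)} \right)} \right)} 151 = \left(9 + 3\right) 151 = 12 \cdot 151 = 1812$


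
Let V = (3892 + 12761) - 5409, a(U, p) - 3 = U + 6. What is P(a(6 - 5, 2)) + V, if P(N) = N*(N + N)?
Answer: 11444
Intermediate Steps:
a(U, p) = 9 + U (a(U, p) = 3 + (U + 6) = 3 + (6 + U) = 9 + U)
V = 11244 (V = 16653 - 5409 = 11244)
P(N) = 2*N² (P(N) = N*(2*N) = 2*N²)
P(a(6 - 5, 2)) + V = 2*(9 + (6 - 5))² + 11244 = 2*(9 + 1)² + 11244 = 2*10² + 11244 = 2*100 + 11244 = 200 + 11244 = 11444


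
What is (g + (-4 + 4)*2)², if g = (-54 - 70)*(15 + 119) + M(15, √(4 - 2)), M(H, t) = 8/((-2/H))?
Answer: 278088976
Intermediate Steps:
M(H, t) = -4*H (M(H, t) = 8*(-H/2) = -4*H)
g = -16676 (g = (-54 - 70)*(15 + 119) - 4*15 = -124*134 - 60 = -16616 - 60 = -16676)
(g + (-4 + 4)*2)² = (-16676 + (-4 + 4)*2)² = (-16676 + 0*2)² = (-16676 + 0)² = (-16676)² = 278088976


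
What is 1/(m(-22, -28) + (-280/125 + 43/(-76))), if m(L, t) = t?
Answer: -1900/58531 ≈ -0.032461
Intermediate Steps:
1/(m(-22, -28) + (-280/125 + 43/(-76))) = 1/(-28 + (-280/125 + 43/(-76))) = 1/(-28 + (-280*1/125 + 43*(-1/76))) = 1/(-28 + (-56/25 - 43/76)) = 1/(-28 - 5331/1900) = 1/(-58531/1900) = -1900/58531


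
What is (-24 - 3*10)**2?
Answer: 2916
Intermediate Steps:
(-24 - 3*10)**2 = (-24 - 30)**2 = (-54)**2 = 2916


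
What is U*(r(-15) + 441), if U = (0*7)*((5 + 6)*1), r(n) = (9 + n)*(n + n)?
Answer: 0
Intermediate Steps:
r(n) = 2*n*(9 + n) (r(n) = (9 + n)*(2*n) = 2*n*(9 + n))
U = 0 (U = 0*(11*1) = 0*11 = 0)
U*(r(-15) + 441) = 0*(2*(-15)*(9 - 15) + 441) = 0*(2*(-15)*(-6) + 441) = 0*(180 + 441) = 0*621 = 0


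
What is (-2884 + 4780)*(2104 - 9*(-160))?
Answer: 6719424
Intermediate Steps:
(-2884 + 4780)*(2104 - 9*(-160)) = 1896*(2104 + 1440) = 1896*3544 = 6719424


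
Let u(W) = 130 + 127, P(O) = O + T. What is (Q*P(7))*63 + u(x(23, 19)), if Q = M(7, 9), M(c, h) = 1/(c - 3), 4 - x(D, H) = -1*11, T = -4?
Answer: 1217/4 ≈ 304.25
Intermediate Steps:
x(D, H) = 15 (x(D, H) = 4 - (-1)*11 = 4 - 1*(-11) = 4 + 11 = 15)
M(c, h) = 1/(-3 + c)
P(O) = -4 + O (P(O) = O - 4 = -4 + O)
Q = 1/4 (Q = 1/(-3 + 7) = 1/4 ≈ 0.25000)
u(W) = 257
(Q*P(7))*63 + u(x(23, 19)) = ((-4 + 7)/4)*63 + 257 = ((1/4)*3)*63 + 257 = (3/4)*63 + 257 = 189/4 + 257 = 1217/4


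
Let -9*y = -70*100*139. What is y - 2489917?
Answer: -21436253/9 ≈ -2.3818e+6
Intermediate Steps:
y = 973000/9 (y = -(-70*100)*139/9 = -(-7000)*139/9 = -⅑*(-973000) = 973000/9 ≈ 1.0811e+5)
y - 2489917 = 973000/9 - 2489917 = -21436253/9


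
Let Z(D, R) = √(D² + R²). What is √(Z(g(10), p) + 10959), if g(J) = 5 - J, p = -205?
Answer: √(10959 + 145*√2) ≈ 105.66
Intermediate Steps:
√(Z(g(10), p) + 10959) = √(√((5 - 1*10)² + (-205)²) + 10959) = √(√((5 - 10)² + 42025) + 10959) = √(√((-5)² + 42025) + 10959) = √(√(25 + 42025) + 10959) = √(√42050 + 10959) = √(145*√2 + 10959) = √(10959 + 145*√2)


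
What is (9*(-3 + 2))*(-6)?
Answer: 54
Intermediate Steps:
(9*(-3 + 2))*(-6) = (9*(-1))*(-6) = -9*(-6) = 54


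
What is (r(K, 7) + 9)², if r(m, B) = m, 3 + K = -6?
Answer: 0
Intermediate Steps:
K = -9 (K = -3 - 6 = -9)
(r(K, 7) + 9)² = (-9 + 9)² = 0² = 0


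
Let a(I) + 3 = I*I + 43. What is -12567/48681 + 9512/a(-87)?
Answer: 122477123/123471243 ≈ 0.99195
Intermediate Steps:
a(I) = 40 + I² (a(I) = -3 + (I*I + 43) = -3 + (I² + 43) = -3 + (43 + I²) = 40 + I²)
-12567/48681 + 9512/a(-87) = -12567/48681 + 9512/(40 + (-87)²) = -12567*1/48681 + 9512/(40 + 7569) = -4189/16227 + 9512/7609 = 122477123/123471243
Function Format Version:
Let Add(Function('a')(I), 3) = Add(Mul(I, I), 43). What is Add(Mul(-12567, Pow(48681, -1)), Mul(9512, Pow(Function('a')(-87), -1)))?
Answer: Rational(122477123, 123471243) ≈ 0.99195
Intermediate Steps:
Function('a')(I) = Add(40, Pow(I, 2)) (Function('a')(I) = Add(-3, Add(Mul(I, I), 43)) = Add(-3, Add(Pow(I, 2), 43)) = Add(-3, Add(43, Pow(I, 2))) = Add(40, Pow(I, 2)))
Add(Mul(-12567, Pow(48681, -1)), Mul(9512, Pow(Function('a')(-87), -1))) = Add(Mul(-12567, Pow(48681, -1)), Mul(9512, Pow(Add(40, Pow(-87, 2)), -1))) = Add(Mul(-12567, Rational(1, 48681)), Mul(9512, Pow(Add(40, 7569), -1))) = Add(Rational(-4189, 16227), Mul(9512, Pow(7609, -1))) = Add(Rational(-4189, 16227), Mul(9512, Rational(1, 7609))) = Add(Rational(-4189, 16227), Rational(9512, 7609)) = Rational(122477123, 123471243)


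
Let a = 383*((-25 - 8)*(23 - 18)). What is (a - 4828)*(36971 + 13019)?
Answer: -3400469770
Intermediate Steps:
a = -63195 (a = 383*(-33*5) = 383*(-165) = -63195)
(a - 4828)*(36971 + 13019) = (-63195 - 4828)*(36971 + 13019) = -68023*49990 = -3400469770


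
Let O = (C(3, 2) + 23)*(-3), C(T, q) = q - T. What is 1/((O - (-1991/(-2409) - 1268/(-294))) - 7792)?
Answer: -10731/84379349 ≈ -0.00012718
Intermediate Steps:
O = -66 (O = ((2 - 1*3) + 23)*(-3) = ((2 - 3) + 23)*(-3) = (-1 + 23)*(-3) = 22*(-3) = -66)
1/((O - (-1991/(-2409) - 1268/(-294))) - 7792) = 1/((-66 - (-1991/(-2409) - 1268/(-294))) - 7792) = 1/((-66 - (-1991*(-1/2409) - 1268*(-1/294))) - 7792) = 1/((-66 - (181/219 + 634/147)) - 7792) = 1/((-66 - 1*55151/10731) - 7792) = 1/((-66 - 55151/10731) - 7792) = 1/(-763397/10731 - 7792) = 1/(-84379349/10731) = -10731/84379349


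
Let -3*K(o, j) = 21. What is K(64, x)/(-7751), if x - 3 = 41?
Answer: 7/7751 ≈ 0.00090311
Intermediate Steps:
x = 44 (x = 3 + 41 = 44)
K(o, j) = -7 (K(o, j) = -1/3*21 = -7)
K(64, x)/(-7751) = -7/(-7751) = -7*(-1/7751) = 7/7751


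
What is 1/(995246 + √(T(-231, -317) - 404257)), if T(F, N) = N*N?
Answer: 497623/495257452142 - 3*I*√8438/495257452142 ≈ 1.0048e-6 - 5.5643e-10*I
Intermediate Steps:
T(F, N) = N²
1/(995246 + √(T(-231, -317) - 404257)) = 1/(995246 + √((-317)² - 404257)) = 1/(995246 + √(100489 - 404257)) = 1/(995246 + √(-303768)) = 1/(995246 + 6*I*√8438)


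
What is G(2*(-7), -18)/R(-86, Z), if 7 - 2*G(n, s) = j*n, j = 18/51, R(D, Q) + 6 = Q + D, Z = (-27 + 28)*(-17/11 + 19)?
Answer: -2233/27880 ≈ -0.080093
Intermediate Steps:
Z = 192/11 (Z = 1*(-17*1/11 + 19) = 1*(-17/11 + 19) = 1*(192/11) = 192/11 ≈ 17.455)
R(D, Q) = -6 + D + Q (R(D, Q) = -6 + (Q + D) = -6 + (D + Q) = -6 + D + Q)
j = 6/17 (j = 18*(1/51) = 6/17 ≈ 0.35294)
G(n, s) = 7/2 - 3*n/17
G(2*(-7), -18)/R(-86, Z) = (7/2 - 6*(-7)/17)/(-6 - 86 + 192/11) = (7/2 - 3/17*(-14))/(-820/11) = (7/2 + 42/17)*(-11/820) = (203/34)*(-11/820) = -2233/27880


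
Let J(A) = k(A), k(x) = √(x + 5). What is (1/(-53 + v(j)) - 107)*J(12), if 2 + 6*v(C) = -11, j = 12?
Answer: -35423*√17/331 ≈ -441.25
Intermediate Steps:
v(C) = -13/6 (v(C) = -⅓ + (⅙)*(-11) = -⅓ - 11/6 = -13/6)
k(x) = √(5 + x)
J(A) = √(5 + A)
(1/(-53 + v(j)) - 107)*J(12) = (1/(-53 - 13/6) - 107)*√(5 + 12) = (1/(-331/6) - 107)*√17 = (-6/331 - 107)*√17 = -35423*√17/331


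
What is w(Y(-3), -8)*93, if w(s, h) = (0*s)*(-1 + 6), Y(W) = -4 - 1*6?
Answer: 0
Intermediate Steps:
Y(W) = -10 (Y(W) = -4 - 6 = -10)
w(s, h) = 0 (w(s, h) = 0*5 = 0)
w(Y(-3), -8)*93 = 0*93 = 0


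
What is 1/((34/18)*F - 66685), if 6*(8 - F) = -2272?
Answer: -27/1780775 ≈ -1.5162e-5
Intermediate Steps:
F = 1160/3 (F = 8 - ⅙*(-2272) = 8 + 1136/3 = 1160/3 ≈ 386.67)
1/((34/18)*F - 66685) = 1/((34/18)*(1160/3) - 66685) = 1/((34*(1/18))*(1160/3) - 66685) = 1/((17/9)*(1160/3) - 66685) = 1/(19720/27 - 66685) = 1/(-1780775/27) = -27/1780775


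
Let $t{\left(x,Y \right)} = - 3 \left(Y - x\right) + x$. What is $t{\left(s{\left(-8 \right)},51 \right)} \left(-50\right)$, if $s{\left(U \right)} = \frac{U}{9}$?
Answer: $\frac{70450}{9} \approx 7827.8$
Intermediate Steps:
$s{\left(U \right)} = \frac{U}{9}$ ($s{\left(U \right)} = U \frac{1}{9} = \frac{U}{9}$)
$t{\left(x,Y \right)} = - 3 Y + 4 x$ ($t{\left(x,Y \right)} = \left(- 3 Y + 3 x\right) + x = - 3 Y + 4 x$)
$t{\left(s{\left(-8 \right)},51 \right)} \left(-50\right) = \left(\left(-3\right) 51 + 4 \cdot \frac{1}{9} \left(-8\right)\right) \left(-50\right) = \left(-153 + 4 \left(- \frac{8}{9}\right)\right) \left(-50\right) = \left(-153 - \frac{32}{9}\right) \left(-50\right) = \left(- \frac{1409}{9}\right) \left(-50\right) = \frac{70450}{9}$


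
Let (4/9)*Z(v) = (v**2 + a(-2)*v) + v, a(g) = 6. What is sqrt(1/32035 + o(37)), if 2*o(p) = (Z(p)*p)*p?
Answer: sqrt(10292474960573290)/64070 ≈ 1583.5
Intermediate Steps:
Z(v) = 9*v**2/4 + 63*v/4 (Z(v) = 9*((v**2 + 6*v) + v)/4 = 9*(v**2 + 7*v)/4 = 9*v**2/4 + 63*v/4)
o(p) = 9*p**3*(7 + p)/8 (o(p) = (((9*p*(7 + p)/4)*p)*p)/2 = ((9*p**2*(7 + p)/4)*p)/2 = (9*p**3*(7 + p)/4)/2 = 9*p**3*(7 + p)/8)
sqrt(1/32035 + o(37)) = sqrt(1/32035 + (9/8)*37**3*(7 + 37)) = sqrt(1/32035 + (9/8)*50653*44) = sqrt(1/32035 + 5014647/2) = sqrt(160644216647/64070) = sqrt(10292474960573290)/64070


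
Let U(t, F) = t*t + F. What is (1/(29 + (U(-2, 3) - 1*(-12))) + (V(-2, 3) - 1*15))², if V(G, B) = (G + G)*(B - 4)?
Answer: 277729/2304 ≈ 120.54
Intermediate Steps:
V(G, B) = 2*G*(-4 + B) (V(G, B) = (2*G)*(-4 + B) = 2*G*(-4 + B))
U(t, F) = F + t² (U(t, F) = t² + F = F + t²)
(1/(29 + (U(-2, 3) - 1*(-12))) + (V(-2, 3) - 1*15))² = (1/(29 + ((3 + (-2)²) - 1*(-12))) + (2*(-2)*(-4 + 3) - 1*15))² = (1/(29 + ((3 + 4) + 12)) + (2*(-2)*(-1) - 15))² = (1/(29 + (7 + 12)) + (4 - 15))² = (1/(29 + 19) - 11)² = (1/48 - 11)² = (-527/48)² = 277729/2304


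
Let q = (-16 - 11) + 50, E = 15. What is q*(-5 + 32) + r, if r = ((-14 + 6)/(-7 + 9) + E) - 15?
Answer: 617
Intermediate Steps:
q = 23 (q = -27 + 50 = 23)
r = -4 (r = ((-14 + 6)/(-7 + 9) + 15) - 15 = (-8/2 + 15) - 15 = (-8*½ + 15) - 15 = (-4 + 15) - 15 = 11 - 15 = -4)
q*(-5 + 32) + r = 23*(-5 + 32) - 4 = 23*27 - 4 = 621 - 4 = 617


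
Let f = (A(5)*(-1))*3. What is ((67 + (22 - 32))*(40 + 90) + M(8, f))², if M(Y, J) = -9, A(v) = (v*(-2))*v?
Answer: 54774801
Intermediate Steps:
A(v) = -2*v² (A(v) = (-2*v)*v = -2*v²)
f = 150 (f = (-2*5²*(-1))*3 = (-2*25*(-1))*3 = -50*(-1)*3 = 50*3 = 150)
((67 + (22 - 32))*(40 + 90) + M(8, f))² = ((67 + (22 - 32))*(40 + 90) - 9)² = ((67 - 10)*130 - 9)² = (57*130 - 9)² = (7410 - 9)² = 7401² = 54774801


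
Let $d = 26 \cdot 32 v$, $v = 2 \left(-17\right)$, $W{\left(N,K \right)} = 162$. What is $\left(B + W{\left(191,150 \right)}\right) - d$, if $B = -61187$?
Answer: $-32737$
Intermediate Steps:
$v = -34$
$d = -28288$ ($d = 26 \cdot 32 \left(-34\right) = 832 \left(-34\right) = -28288$)
$\left(B + W{\left(191,150 \right)}\right) - d = \left(-61187 + 162\right) - -28288 = -61025 + 28288 = -32737$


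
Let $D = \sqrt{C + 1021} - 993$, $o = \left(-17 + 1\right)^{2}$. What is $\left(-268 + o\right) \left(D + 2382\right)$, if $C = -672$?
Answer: $-16668 - 12 \sqrt{349} \approx -16892.0$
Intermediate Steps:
$o = 256$ ($o = \left(-16\right)^{2} = 256$)
$D = -993 + \sqrt{349}$ ($D = \sqrt{-672 + 1021} - 993 = \sqrt{349} - 993 = -993 + \sqrt{349} \approx -974.32$)
$\left(-268 + o\right) \left(D + 2382\right) = \left(-268 + 256\right) \left(\left(-993 + \sqrt{349}\right) + 2382\right) = - 12 \left(1389 + \sqrt{349}\right) = -16668 - 12 \sqrt{349}$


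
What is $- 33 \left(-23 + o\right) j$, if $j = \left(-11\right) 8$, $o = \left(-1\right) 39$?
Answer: $-180048$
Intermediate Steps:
$o = -39$
$j = -88$
$- 33 \left(-23 + o\right) j = - 33 \left(-23 - 39\right) \left(-88\right) = \left(-33\right) \left(-62\right) \left(-88\right) = 2046 \left(-88\right) = -180048$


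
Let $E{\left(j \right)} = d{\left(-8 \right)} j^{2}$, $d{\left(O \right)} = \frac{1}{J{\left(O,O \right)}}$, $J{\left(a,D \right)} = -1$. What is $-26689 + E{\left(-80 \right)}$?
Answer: $-33089$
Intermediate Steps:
$d{\left(O \right)} = -1$ ($d{\left(O \right)} = \frac{1}{-1} = -1$)
$E{\left(j \right)} = - j^{2}$
$-26689 + E{\left(-80 \right)} = -26689 - \left(-80\right)^{2} = -26689 - 6400 = -33089$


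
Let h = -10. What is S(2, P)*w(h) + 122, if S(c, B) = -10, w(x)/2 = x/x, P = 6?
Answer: 102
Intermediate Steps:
w(x) = 2 (w(x) = 2*(x/x) = 2*1 = 2)
S(2, P)*w(h) + 122 = -10*2 + 122 = -20 + 122 = 102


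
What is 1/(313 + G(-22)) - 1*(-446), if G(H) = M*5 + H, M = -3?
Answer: 123097/276 ≈ 446.00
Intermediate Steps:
G(H) = -15 + H (G(H) = -3*5 + H = -15 + H)
1/(313 + G(-22)) - 1*(-446) = 1/(313 + (-15 - 22)) - 1*(-446) = 1/(313 - 37) + 446 = 1/276 + 446 = 123097/276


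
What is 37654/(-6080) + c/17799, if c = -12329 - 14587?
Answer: -138975471/18036320 ≈ -7.7053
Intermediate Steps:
c = -26916
37654/(-6080) + c/17799 = 37654/(-6080) - 26916/17799 = 37654*(-1/6080) - 26916*1/17799 = -18827/3040 - 8972/5933 = -138975471/18036320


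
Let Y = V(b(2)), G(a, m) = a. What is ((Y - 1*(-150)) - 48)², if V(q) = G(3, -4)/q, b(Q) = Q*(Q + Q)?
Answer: 670761/64 ≈ 10481.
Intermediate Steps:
b(Q) = 2*Q² (b(Q) = Q*(2*Q) = 2*Q²)
V(q) = 3/q
Y = 3/8 (Y = 3/((2*2²)) = 3/((2*4)) = 3/8 ≈ 0.37500)
((Y - 1*(-150)) - 48)² = ((3/8 - 1*(-150)) - 48)² = ((3/8 + 150) - 48)² = (1203/8 - 48)² = (819/8)² = 670761/64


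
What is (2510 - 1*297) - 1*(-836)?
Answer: 3049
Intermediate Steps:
(2510 - 1*297) - 1*(-836) = (2510 - 297) + 836 = 2213 + 836 = 3049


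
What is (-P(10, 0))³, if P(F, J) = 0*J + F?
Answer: -1000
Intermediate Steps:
P(F, J) = F (P(F, J) = 0 + F = F)
(-P(10, 0))³ = (-1*10)³ = (-10)³ = -1000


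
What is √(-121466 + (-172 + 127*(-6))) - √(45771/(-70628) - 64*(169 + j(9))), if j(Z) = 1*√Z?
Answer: I*(-√13728649363315 + 2118840*√34)/35314 ≈ 244.94*I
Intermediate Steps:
j(Z) = √Z
√(-121466 + (-172 + 127*(-6))) - √(45771/(-70628) - 64*(169 + j(9))) = √(-121466 + (-172 + 127*(-6))) - √(45771/(-70628) - 64*(169 + √9)) = √(-121466 + (-172 - 762)) - √(45771*(-1/70628) - 64*(169 + 3)) = √(-121466 - 934) - √(-45771/70628 - 64*172) = √(-122400) - √(-45771/70628 - 11008) = 60*I*√34 - √(-777518795/70628) = 60*I*√34 - I*√13728649363315/35314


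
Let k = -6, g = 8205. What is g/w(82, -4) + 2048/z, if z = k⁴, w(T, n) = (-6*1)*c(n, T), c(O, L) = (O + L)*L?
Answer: 471947/345384 ≈ 1.3664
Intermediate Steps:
c(O, L) = L*(L + O) (c(O, L) = (L + O)*L = L*(L + O))
w(T, n) = -6*T*(T + n) (w(T, n) = (-6*1)*(T*(T + n)) = -6*T*(T + n))
z = 1296 (z = (-6)⁴ = 1296)
g/w(82, -4) + 2048/z = 8205/((-6*82*(82 - 4))) + 2048/1296 = 8205/((-6*82*78)) + 2048*(1/1296) = 8205/(-38376) + 128/81 = 8205*(-1/38376) + 128/81 = -2735/12792 + 128/81 = 471947/345384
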